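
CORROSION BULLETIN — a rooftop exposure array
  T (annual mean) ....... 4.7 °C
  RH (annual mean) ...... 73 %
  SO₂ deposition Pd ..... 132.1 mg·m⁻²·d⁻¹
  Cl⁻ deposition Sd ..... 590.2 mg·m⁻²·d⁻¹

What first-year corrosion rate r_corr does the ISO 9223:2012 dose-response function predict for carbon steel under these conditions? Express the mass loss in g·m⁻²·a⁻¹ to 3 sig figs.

r_corr = 904 g·m⁻²·a⁻¹

carbon steel: f(T) = +0.150·(T−10) [T≤10 °C] = -0.7950
  SO₂ term: 1.77·132.1^0.52·exp(0.02·73-0.7950) = 43.62
  Cl⁻ term: 0.102·590.2^0.62·exp(0.033·73+0.04·4.7) = 71.53
  r_corr = 43.62 + 71.53 = 115.1 μm/a
Convert to mass loss: 115.1 μm/a × 7.85 g/cm³ = 903.9 g·m⁻²·a⁻¹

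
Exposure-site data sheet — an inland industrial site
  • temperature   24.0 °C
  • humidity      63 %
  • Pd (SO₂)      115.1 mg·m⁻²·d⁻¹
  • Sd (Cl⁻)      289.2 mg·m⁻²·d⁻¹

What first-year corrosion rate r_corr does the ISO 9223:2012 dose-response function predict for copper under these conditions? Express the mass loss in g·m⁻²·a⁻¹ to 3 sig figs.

copper: f(T) = -0.080·(T−10) [T>10 °C] = -1.1200
  Pd branch = 0.0053·Pd^0.26·e^(0.059·RH+f) = 0.2444 μm/a
  Cl⁻ term: 0.01025·289.2^0.27·exp(0.036·63+0.049·24.0) = 1.482
  r_corr = 0.2444 + 1.482 = 1.727 μm/a
Convert to mass loss: 1.727 μm/a × 8.96 g/cm³ = 15.47 g·m⁻²·a⁻¹

r_corr = 15.5 g·m⁻²·a⁻¹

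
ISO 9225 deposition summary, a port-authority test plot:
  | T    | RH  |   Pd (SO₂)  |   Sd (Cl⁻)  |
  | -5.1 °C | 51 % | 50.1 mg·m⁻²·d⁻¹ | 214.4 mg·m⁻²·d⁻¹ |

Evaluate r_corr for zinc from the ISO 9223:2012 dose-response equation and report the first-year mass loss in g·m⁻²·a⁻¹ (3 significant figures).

r_corr = 5.63 g·m⁻²·a⁻¹

zinc: T≤10 °C ⇒ hinge +0.038·(-5.1−10) = -0.5738
  SO₂ term: 0.0129·50.1^0.44·exp(0.046·51-0.5738) = 0.4248
  Sd branch = 0.0175·Sd^0.57·e^(0.008·RH+0.085·T) = 0.3637 μm/a
  r_corr = 0.4248 + 0.3637 = 0.7885 μm/a
Convert to mass loss: 0.7885 μm/a × 7.14 g/cm³ = 5.63 g·m⁻²·a⁻¹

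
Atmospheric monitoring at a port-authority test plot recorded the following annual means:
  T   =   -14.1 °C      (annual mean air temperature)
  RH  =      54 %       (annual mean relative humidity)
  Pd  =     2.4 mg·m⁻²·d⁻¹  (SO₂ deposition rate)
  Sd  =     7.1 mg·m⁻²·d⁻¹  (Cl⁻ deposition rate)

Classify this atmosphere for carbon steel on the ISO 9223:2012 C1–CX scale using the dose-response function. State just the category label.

carbon steel: f(T) = +0.150·(T−10) [T≤10 °C] = -3.6150
  Pd branch = 1.77·Pd^0.52·e^(0.02·RH+f) = 0.2212 μm/a
  Cl⁻ term: 0.102·7.1^0.62·exp(0.033·54+0.04·-14.1) = 1.162
  r_corr = 0.2212 + 1.162 = 1.384 μm/a
ISO 9223 Table 2 (carbon steel): 1.3 < 1.38 ≤ 25 μm/a ⇒ C2

C2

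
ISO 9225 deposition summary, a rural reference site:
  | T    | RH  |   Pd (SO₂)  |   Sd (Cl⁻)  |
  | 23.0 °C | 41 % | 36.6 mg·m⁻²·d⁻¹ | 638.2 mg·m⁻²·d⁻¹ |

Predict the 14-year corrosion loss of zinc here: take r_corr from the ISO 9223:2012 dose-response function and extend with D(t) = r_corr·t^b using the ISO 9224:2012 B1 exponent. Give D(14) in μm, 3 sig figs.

zinc: temperature factor f = -0.071·(13.0) = -0.9230
  sulphur-dioxide contribution → 0.1647 μm/a
  chloride contribution → 6.813 μm/a
  ⇒ r_corr(zinc) = 6.978 μm/a
Long-term exponent b (ISO 9224 Table 2, B1) = 0.813
  D(14) = 6.978 × 14^0.813 = 6.978 × 8.547 = 59.64 μm

D(14) = 59.6 μm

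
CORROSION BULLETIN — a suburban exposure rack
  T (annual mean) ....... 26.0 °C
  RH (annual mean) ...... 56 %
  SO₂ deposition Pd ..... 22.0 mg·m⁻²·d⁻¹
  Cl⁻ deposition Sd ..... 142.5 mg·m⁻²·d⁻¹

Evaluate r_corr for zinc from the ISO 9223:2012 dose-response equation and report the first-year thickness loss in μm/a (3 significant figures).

r_corr = 4.43 μm/a

zinc: temperature factor f = -0.071·(16.0) = -1.1360
  Pd branch = 0.0129·Pd^0.44·e^(0.046·RH+f) = 0.2121 μm/a
  Cl⁻ term: 0.0175·142.5^0.57·exp(0.008·56+0.085·26.0) = 4.218
  sum: 0.2121 + 4.218 → r_corr = 4.43 μm/a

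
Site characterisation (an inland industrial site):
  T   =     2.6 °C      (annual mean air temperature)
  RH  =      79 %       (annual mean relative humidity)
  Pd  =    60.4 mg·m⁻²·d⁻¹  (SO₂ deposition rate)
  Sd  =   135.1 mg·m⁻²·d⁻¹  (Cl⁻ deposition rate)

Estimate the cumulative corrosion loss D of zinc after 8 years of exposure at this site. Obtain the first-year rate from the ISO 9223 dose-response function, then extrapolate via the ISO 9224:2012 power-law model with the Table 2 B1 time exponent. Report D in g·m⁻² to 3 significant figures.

D(8) = 113 g·m⁻²

zinc: T≤10 °C ⇒ hinge +0.038·(2.6−10) = -0.2812
  sulphur-dioxide contribution → 2.241 μm/a
  chloride contribution → 0.6729 μm/a
  total first-year rate 2.913 μm/a
ISO 9224: D(t) = r_corr · t^b with b = 0.813 (zinc, B1)
  D(8) = 2.913 × 8^0.813 = 2.913 × 5.423 = 15.8 μm
  Mass loss = 15.8 μm × 7.14 g/cm³ = 112.8 g·m⁻²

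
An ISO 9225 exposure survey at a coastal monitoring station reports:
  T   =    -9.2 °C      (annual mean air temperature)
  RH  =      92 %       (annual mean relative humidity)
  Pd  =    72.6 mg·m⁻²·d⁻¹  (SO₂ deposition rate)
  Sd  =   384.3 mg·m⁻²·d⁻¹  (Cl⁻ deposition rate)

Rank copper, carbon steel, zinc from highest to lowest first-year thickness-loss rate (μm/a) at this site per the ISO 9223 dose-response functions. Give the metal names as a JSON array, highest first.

["carbon steel", "zinc", "copper"]

copper: T≤10 °C ⇒ hinge +0.126·(-9.2−10) = -2.4192
  SO₂ term: 0.0053·72.6^0.26·exp(0.059·92-2.4192) = 0.3272
  Cl⁻ term: 0.01025·384.3^0.27·exp(0.036·92+0.049·-9.2) = 0.8937
  sum: 0.3272 + 0.8937 → r_corr = 1.221 μm/a
carbon steel: f(T) = +0.150·(T−10) [T≤10 °C] = -2.8800
  SO₂ term: 1.77·72.6^0.52·exp(0.02·92-2.8800) = 5.808
  Sd branch = 0.102·Sd^0.62·e^(0.033·RH+0.04·T) = 58.86 μm/a
  sum: 5.808 + 58.86 → r_corr = 64.66 μm/a
zinc: f(T) = +0.038·(T−10) [T≤10 °C] = -0.7296
  Pd branch = 0.0129·Pd^0.44·e^(0.046·RH+f) = 2.821 μm/a
  Sd branch = 0.0175·Sd^0.57·e^(0.008·RH+0.085·T) = 0.497 μm/a
  sum: 2.821 + 0.497 → r_corr = 3.318 μm/a
Ordering by μm/a: carbon steel (64.7) > zinc (3.32) > copper (1.22)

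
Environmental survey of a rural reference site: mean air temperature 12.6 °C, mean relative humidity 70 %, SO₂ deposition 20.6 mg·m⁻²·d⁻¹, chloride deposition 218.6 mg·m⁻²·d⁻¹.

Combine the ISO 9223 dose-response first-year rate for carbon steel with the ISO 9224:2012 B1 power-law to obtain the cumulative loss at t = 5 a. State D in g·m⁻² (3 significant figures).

carbon steel: f(T) = -0.054·(T−10) [T>10 °C] = -0.1404
  Pd branch = 1.77·Pd^0.52·e^(0.02·RH+f) = 30.08 μm/a
  Cl⁻ term: 0.102·218.6^0.62·exp(0.033·70+0.04·12.6) = 48.01
  sum: 30.08 + 48.01 → r_corr = 78.08 μm/a
ISO 9224: D(t) = r_corr · t^b with b = 0.523 (carbon steel, B1)
  D(5) = 78.08 × 5^0.523 = 78.08 × 2.32 = 181.2 μm
  Mass loss = 181.2 μm × 7.85 g/cm³ = 1422 g·m⁻²

D(5) = 1.42e+03 g·m⁻²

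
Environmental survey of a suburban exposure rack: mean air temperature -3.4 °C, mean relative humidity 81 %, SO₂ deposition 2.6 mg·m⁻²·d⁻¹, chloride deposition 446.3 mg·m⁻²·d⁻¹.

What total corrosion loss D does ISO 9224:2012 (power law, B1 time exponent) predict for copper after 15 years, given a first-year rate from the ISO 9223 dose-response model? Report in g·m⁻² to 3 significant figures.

copper: T≤10 °C ⇒ hinge +0.126·(-3.4−10) = -1.6884
  SO₂ term: 0.0053·2.6^0.26·exp(0.059·81-1.6884) = 0.1494
  Cl⁻ term: 0.01025·446.3^0.27·exp(0.036·81+0.049·-3.4) = 0.8321
  sum: 0.1494 + 0.8321 → r_corr = 0.9815 μm/a
ISO 9224: D(t) = r_corr · t^b with b = 0.667 (copper, B1)
  D(15) = 0.9815 × 15^0.667 = 0.9815 × 6.088 = 5.975 μm
  Mass loss = 5.975 μm × 8.96 g/cm³ = 53.54 g·m⁻²

D(15) = 53.5 g·m⁻²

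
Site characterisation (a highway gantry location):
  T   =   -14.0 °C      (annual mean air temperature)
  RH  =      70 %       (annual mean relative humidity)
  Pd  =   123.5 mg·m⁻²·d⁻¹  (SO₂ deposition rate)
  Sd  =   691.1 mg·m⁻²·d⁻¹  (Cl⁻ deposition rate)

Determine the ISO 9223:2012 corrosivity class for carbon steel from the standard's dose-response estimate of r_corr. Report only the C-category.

carbon steel: temperature factor f = +0.150·(-24.0) = -3.6000
  SO₂ term: 1.77·123.5^0.52·exp(0.02·70-3.6000) = 2.4
  Cl⁻ term: 0.102·691.1^0.62·exp(0.033·70+0.04·-14.0) = 33.82
  r_corr = 2.4 + 33.82 = 36.22 μm/a
Category bounds: 25…50 μm/a bracket r_corr ⇒ C3

C3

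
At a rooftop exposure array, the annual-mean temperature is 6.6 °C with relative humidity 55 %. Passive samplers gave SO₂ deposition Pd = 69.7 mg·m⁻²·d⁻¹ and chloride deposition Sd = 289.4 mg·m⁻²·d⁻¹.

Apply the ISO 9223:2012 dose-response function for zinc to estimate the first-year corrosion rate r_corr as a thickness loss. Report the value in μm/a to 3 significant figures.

r_corr = 2.13 μm/a

zinc: T≤10 °C ⇒ hinge +0.038·(6.6−10) = -0.1292
  Pd branch = 0.0129·Pd^0.44·e^(0.046·RH+f) = 0.921 μm/a
  Cl⁻ term: 0.0175·289.4^0.57·exp(0.008·55+0.085·6.6) = 1.205
  r_corr = 0.921 + 1.205 = 2.126 μm/a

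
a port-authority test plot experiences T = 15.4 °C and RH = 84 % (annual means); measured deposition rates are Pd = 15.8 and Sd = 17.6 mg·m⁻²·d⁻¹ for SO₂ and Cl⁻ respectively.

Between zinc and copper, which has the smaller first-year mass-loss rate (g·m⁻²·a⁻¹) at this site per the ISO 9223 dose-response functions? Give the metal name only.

zinc

zinc: temperature factor f = -0.071·(5.4) = -0.3834
  sulphur-dioxide contribution → 1.411 μm/a
  chloride contribution → 0.6506 μm/a
  total first-year rate 2.062 μm/a
  mass loss = 2.062 μm/a × 7.14 g/cm³ = 14.72 g·m⁻²·a⁻¹
copper: T>10 °C ⇒ hinge -0.080·(15.4−10) = -0.4320
  sulphur-dioxide contribution → 1.002 μm/a
  chloride contribution → 0.9728 μm/a
  total first-year rate 1.974 μm/a
  mass loss = 1.974 μm/a × 8.96 g/cm³ = 17.69 g·m⁻²·a⁻¹
Ordering by g·m⁻²·a⁻¹: copper (17.7) > zinc (14.7)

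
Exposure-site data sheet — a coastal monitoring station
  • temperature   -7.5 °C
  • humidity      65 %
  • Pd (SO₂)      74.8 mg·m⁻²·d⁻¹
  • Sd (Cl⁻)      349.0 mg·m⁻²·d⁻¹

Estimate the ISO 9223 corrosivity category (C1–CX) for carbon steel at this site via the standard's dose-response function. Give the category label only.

carbon steel: T≤10 °C ⇒ hinge +0.150·(-7.5−10) = -2.6250
  SO₂ term: 1.77·74.8^0.52·exp(0.02·65-2.6250) = 4.436
  Cl⁻ term: 0.102·349.0^0.62·exp(0.033·65+0.04·-7.5) = 24.35
  sum: 4.436 + 24.35 → r_corr = 28.78 μm/a
Category bounds: 25…50 μm/a bracket r_corr ⇒ C3

C3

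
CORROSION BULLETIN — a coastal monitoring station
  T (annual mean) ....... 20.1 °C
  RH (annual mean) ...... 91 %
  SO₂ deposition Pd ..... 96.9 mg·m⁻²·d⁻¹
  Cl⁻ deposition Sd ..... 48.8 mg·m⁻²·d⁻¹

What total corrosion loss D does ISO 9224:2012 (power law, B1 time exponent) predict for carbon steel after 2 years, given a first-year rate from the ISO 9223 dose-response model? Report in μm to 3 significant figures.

carbon steel: temperature factor f = -0.054·(10.1) = -0.5454
  sulphur-dioxide contribution → 68.3 μm/a
  chloride contribution → 51.14 μm/a
  total first-year rate 119.4 μm/a
Power-law: D(2) = r_corr · 2^0.523
  D(2) = 119.4 × 2^0.523 = 119.4 × 1.437 = 171.6 μm

D(2) = 172 μm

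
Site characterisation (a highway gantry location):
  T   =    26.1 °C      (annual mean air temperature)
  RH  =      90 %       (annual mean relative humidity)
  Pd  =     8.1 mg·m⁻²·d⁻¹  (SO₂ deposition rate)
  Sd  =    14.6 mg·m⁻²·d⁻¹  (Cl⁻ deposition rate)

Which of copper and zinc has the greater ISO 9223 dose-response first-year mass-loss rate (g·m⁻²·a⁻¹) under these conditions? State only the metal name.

copper

copper: T>10 °C ⇒ hinge -0.080·(26.1−10) = -1.2880
  sulphur-dioxide contribution → 0.5096 μm/a
  chloride contribution → 1.939 μm/a
  ⇒ r_corr(copper) = 2.449 μm/a
  mass loss = 2.449 μm/a × 8.96 g/cm³ = 21.94 g·m⁻²·a⁻¹
zinc: temperature factor f = -0.071·(16.1) = -1.1431
  sulphur-dioxide contribution → 0.6484 μm/a
  chloride contribution → 1.524 μm/a
  total first-year rate 2.172 μm/a
  mass loss = 2.172 μm/a × 7.14 g/cm³ = 15.51 g·m⁻²·a⁻¹
Ordering by g·m⁻²·a⁻¹: copper (21.9) > zinc (15.5)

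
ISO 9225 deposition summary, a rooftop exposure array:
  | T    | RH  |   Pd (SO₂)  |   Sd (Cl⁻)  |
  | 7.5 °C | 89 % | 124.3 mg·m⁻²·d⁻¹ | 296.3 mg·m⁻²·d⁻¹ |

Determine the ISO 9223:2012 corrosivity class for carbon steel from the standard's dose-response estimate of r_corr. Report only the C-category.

carbon steel: temperature factor f = +0.150·(-2.5) = -0.3750
  SO₂ term: 1.77·124.3^0.52·exp(0.02·89-0.3750) = 88.57
  Cl⁻ term: 0.102·296.3^0.62·exp(0.033·89+0.04·7.5) = 88.49
  r_corr = 88.57 + 88.49 = 177.1 μm/a
177 μm/a falls in (80, 200] for carbon steel → category C5

C5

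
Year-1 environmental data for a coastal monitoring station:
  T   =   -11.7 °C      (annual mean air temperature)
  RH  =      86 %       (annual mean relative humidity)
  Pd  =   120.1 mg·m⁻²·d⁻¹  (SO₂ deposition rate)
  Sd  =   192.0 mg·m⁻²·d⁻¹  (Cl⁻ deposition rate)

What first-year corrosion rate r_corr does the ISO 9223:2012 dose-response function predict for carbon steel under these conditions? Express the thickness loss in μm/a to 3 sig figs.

r_corr = 33.0 μm/a

carbon steel: T≤10 °C ⇒ hinge +0.150·(-11.7−10) = -3.2550
  Pd branch = 1.77·Pd^0.52·e^(0.02·RH+f) = 4.599 μm/a
  Cl⁻ term: 0.102·192.0^0.62·exp(0.033·86+0.04·-11.7) = 28.41
  r_corr = 4.599 + 28.41 = 33.01 μm/a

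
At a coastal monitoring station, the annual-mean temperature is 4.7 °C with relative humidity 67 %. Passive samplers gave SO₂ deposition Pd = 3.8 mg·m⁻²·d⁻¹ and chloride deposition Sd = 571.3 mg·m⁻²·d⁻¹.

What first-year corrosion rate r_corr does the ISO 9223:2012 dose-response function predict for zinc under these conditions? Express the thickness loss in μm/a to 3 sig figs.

zinc: temperature factor f = +0.038·(-5.3) = -0.2014
  SO₂ term: 0.0129·3.8^0.44·exp(0.046·67-0.2014) = 0.4137
  Cl⁻ term: 0.0175·571.3^0.57·exp(0.008·67+0.085·4.7) = 1.662
  sum: 0.4137 + 1.662 → r_corr = 2.076 μm/a

r_corr = 2.08 μm/a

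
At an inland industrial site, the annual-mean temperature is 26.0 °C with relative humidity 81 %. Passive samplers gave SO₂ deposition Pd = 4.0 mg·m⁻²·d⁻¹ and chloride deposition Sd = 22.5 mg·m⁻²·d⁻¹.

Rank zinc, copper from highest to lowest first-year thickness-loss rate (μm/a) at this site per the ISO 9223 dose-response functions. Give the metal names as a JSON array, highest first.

zinc: T>10 °C ⇒ hinge -0.071·(26.0−10) = -1.1360
  Pd branch = 0.0129·Pd^0.44·e^(0.046·RH+f) = 0.3165 μm/a
  Cl⁻ term: 0.0175·22.5^0.57·exp(0.008·81+0.085·26.0) = 1.799
  r_corr = 0.3165 + 1.799 = 2.115 μm/a
copper: f(T) = -0.080·(T−10) [T>10 °C] = -1.2800
  SO₂ term: 0.0053·4.0^0.26·exp(0.059·81-1.2800) = 0.2514
  Sd branch = 0.01025·Sd^0.27·e^(0.036·RH+0.049·T) = 1.569 μm/a
  r_corr = 0.2514 + 1.569 = 1.82 μm/a
Ordering by μm/a: zinc (2.12) > copper (1.82)

["zinc", "copper"]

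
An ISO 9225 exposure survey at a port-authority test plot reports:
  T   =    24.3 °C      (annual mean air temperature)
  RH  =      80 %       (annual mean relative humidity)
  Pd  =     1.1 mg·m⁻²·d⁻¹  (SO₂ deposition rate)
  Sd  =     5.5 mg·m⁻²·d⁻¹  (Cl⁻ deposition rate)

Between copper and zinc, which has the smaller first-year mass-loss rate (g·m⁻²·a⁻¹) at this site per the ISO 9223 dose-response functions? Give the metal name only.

zinc

copper: temperature factor f = -0.080·(14.3) = -1.1440
  Pd branch = 0.0053·Pd^0.26·e^(0.059·RH+f) = 0.1941 μm/a
  Cl⁻ term: 0.01025·5.5^0.27·exp(0.036·80+0.049·24.3) = 0.9517
  sum: 0.1941 + 0.9517 → r_corr = 1.146 μm/a
  mass loss = 1.146 μm/a × 8.96 g/cm³ = 10.27 g·m⁻²·a⁻¹
zinc: temperature factor f = -0.071·(14.3) = -1.0153
  Pd branch = 0.0129·Pd^0.44·e^(0.046·RH+f) = 0.1932 μm/a
  Sd branch = 0.0175·Sd^0.57·e^(0.008·RH+0.085·T) = 0.6919 μm/a
  r_corr = 0.1932 + 0.6919 = 0.8851 μm/a
  mass loss = 0.8851 μm/a × 7.14 g/cm³ = 6.32 g·m⁻²·a⁻¹
Ordering by g·m⁻²·a⁻¹: copper (10.3) > zinc (6.32)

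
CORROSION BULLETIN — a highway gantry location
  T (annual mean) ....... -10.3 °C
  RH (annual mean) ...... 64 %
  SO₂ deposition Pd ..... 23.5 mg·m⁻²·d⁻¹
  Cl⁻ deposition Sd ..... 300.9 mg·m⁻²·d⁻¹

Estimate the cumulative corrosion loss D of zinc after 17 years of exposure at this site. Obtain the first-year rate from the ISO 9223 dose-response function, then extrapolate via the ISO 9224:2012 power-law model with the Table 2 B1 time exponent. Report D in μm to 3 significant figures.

zinc: temperature factor f = +0.038·(-20.3) = -0.7714
  sulphur-dioxide contribution → 0.4544 μm/a
  chloride contribution → 0.3147 μm/a
  total first-year rate 0.7691 μm/a
ISO 9224: D(t) = r_corr · t^b with b = 0.813 (zinc, B1)
  D(17) = 0.7691 × 17^0.813 = 0.7691 × 10.01 = 7.697 μm

D(17) = 7.70 μm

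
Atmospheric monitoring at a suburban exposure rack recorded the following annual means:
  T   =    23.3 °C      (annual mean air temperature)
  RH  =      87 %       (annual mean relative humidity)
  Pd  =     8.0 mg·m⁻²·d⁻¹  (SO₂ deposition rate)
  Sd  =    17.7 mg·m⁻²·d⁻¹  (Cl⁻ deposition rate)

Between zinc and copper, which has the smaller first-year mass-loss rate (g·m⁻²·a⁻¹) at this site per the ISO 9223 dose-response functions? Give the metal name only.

zinc: f(T) = -0.071·(T−10) [T>10 °C] = -0.9443
  sulphur-dioxide contribution → 0.6853 μm/a
  chloride contribution → 1.308 μm/a
  ⇒ r_corr(zinc) = 1.994 μm/a
  mass loss = 1.994 μm/a × 7.14 g/cm³ = 14.24 g·m⁻²·a⁻¹
copper: temperature factor f = -0.080·(13.3) = -1.0640
  sulphur-dioxide contribution → 0.5324 μm/a
  chloride contribution → 1.599 μm/a
  total first-year rate 2.131 μm/a
  mass loss = 2.131 μm/a × 8.96 g/cm³ = 19.09 g·m⁻²·a⁻¹
Ordering by g·m⁻²·a⁻¹: copper (19.1) > zinc (14.2)

zinc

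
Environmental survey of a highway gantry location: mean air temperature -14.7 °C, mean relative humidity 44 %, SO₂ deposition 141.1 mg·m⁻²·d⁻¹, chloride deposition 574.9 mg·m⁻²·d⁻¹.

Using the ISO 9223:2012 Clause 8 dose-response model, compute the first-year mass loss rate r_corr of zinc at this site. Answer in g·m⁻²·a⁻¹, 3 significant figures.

zinc: f(T) = +0.038·(T−10) [T≤10 °C] = -0.9386
  Pd branch = 0.0129·Pd^0.44·e^(0.046·RH+f) = 0.3371 μm/a
  Sd branch = 0.0175·Sd^0.57·e^(0.008·RH+0.085·T) = 0.2668 μm/a
  sum: 0.3371 + 0.2668 → r_corr = 0.6039 μm/a
Convert to mass loss: 0.6039 μm/a × 7.14 g/cm³ = 4.312 g·m⁻²·a⁻¹

r_corr = 4.31 g·m⁻²·a⁻¹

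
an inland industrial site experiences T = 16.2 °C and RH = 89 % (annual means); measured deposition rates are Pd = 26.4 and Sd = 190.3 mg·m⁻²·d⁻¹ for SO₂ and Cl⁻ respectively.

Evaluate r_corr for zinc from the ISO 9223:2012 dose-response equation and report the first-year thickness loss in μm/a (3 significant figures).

r_corr = 4.92 μm/a

zinc: T>10 °C ⇒ hinge -0.071·(16.2−10) = -0.4402
  Pd branch = 0.0129·Pd^0.44·e^(0.046·RH+f) = 2.103 μm/a
  Sd branch = 0.0175·Sd^0.57·e^(0.008·RH+0.085·T) = 2.816 μm/a
  r_corr = 2.103 + 2.816 = 4.919 μm/a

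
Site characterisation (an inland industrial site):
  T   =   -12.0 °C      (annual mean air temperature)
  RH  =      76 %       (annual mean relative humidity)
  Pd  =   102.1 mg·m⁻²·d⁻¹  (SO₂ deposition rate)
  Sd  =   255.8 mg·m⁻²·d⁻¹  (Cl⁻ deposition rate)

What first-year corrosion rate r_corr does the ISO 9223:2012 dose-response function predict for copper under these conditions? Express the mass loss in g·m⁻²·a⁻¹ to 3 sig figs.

copper: f(T) = +0.126·(T−10) [T≤10 °C] = -2.7720
  SO₂ term: 0.0053·102.1^0.26·exp(0.059·76-2.7720) = 0.09775
  Sd branch = 0.01025·Sd^0.27·e^(0.036·RH+0.049·T) = 0.3924 μm/a
  r_corr = 0.09775 + 0.3924 = 0.4901 μm/a
Convert to mass loss: 0.4901 μm/a × 8.96 g/cm³ = 4.392 g·m⁻²·a⁻¹

r_corr = 4.39 g·m⁻²·a⁻¹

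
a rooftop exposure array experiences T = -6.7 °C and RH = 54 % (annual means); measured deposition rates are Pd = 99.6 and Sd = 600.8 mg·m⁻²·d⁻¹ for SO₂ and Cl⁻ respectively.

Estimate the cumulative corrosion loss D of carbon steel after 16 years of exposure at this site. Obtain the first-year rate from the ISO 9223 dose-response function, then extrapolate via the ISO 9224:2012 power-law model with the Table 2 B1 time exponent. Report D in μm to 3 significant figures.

carbon steel: f(T) = +0.150·(T−10) [T≤10 °C] = -2.5050
  sulphur-dioxide contribution → 4.658 μm/a
  chloride contribution → 24.49 μm/a
  ⇒ r_corr(carbon steel) = 29.14 μm/a
Long-term exponent b (ISO 9224 Table 2, B1) = 0.523
  D(16) = 29.14 × 16^0.523 = 29.14 × 4.263 = 124.3 μm

D(16) = 124 μm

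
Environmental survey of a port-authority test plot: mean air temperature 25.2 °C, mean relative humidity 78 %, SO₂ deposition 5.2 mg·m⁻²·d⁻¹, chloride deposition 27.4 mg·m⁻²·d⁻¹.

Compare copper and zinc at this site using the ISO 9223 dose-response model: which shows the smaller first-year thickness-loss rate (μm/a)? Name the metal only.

copper

copper: temperature factor f = -0.080·(15.2) = -1.2160
  sulphur-dioxide contribution → 0.2404 μm/a
  chloride contribution → 1.428 μm/a
  ⇒ r_corr(copper) = 1.668 μm/a
zinc: f(T) = -0.071·(T−10) [T>10 °C] = -1.0792
  sulphur-dioxide contribution → 0.3275 μm/a
  chloride contribution → 1.836 μm/a
  ⇒ r_corr(zinc) = 2.163 μm/a
Ordering by μm/a: zinc (2.16) > copper (1.67)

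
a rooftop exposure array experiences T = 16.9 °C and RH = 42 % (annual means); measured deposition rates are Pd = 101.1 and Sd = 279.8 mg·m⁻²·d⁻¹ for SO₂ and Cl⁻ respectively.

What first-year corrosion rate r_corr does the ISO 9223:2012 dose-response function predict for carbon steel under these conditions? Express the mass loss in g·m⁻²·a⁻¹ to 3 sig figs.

carbon steel: temperature factor f = -0.054·(6.9) = -0.3726
  Pd branch = 1.77·Pd^0.52·e^(0.02·RH+f) = 31.15 μm/a
  Cl⁻ term: 0.102·279.8^0.62·exp(0.033·42+0.04·16.9) = 26.37
  sum: 31.15 + 26.37 → r_corr = 57.52 μm/a
Convert to mass loss: 57.52 μm/a × 7.85 g/cm³ = 451.5 g·m⁻²·a⁻¹

r_corr = 452 g·m⁻²·a⁻¹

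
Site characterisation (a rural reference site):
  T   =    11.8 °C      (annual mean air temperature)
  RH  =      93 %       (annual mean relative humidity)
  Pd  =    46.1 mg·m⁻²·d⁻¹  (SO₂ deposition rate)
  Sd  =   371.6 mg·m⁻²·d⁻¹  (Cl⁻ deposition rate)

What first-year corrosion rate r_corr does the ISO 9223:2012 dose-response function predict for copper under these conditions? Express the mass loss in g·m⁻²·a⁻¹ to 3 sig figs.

copper: temperature factor f = -0.080·(1.8) = -0.1440
  Pd branch = 0.0053·Pd^0.26·e^(0.059·RH+f) = 3.001 μm/a
  Cl⁻ term: 0.01025·371.6^0.27·exp(0.036·93+0.049·11.8) = 2.569
  sum: 3.001 + 2.569 → r_corr = 5.57 μm/a
Convert to mass loss: 5.57 μm/a × 8.96 g/cm³ = 49.91 g·m⁻²·a⁻¹

r_corr = 49.9 g·m⁻²·a⁻¹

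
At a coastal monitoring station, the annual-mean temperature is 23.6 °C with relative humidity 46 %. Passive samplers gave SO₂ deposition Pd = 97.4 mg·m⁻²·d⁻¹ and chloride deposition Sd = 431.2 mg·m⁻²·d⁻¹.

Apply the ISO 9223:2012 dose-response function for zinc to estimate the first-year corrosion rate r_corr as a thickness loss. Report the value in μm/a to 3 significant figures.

r_corr = 6.27 μm/a

zinc: f(T) = -0.071·(T−10) [T>10 °C] = -0.9656
  SO₂ term: 0.0129·97.4^0.44·exp(0.046·46-0.9656) = 0.3056
  Sd branch = 0.0175·Sd^0.57·e^(0.008·RH+0.085·T) = 5.968 μm/a
  r_corr = 0.3056 + 5.968 = 6.273 μm/a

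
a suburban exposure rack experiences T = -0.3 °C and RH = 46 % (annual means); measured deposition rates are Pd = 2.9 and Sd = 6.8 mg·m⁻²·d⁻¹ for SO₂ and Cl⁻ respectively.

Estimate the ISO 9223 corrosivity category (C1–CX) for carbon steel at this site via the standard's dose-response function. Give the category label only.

C2

carbon steel: temperature factor f = +0.150·(-10.3) = -1.5450
  SO₂ term: 1.77·2.9^0.52·exp(0.02·46-1.5450) = 1.648
  Sd branch = 0.102·Sd^0.62·e^(0.033·RH+0.04·T) = 1.509 μm/a
  sum: 1.648 + 1.509 → r_corr = 3.158 μm/a
Category bounds: 1.3…25 μm/a bracket r_corr ⇒ C2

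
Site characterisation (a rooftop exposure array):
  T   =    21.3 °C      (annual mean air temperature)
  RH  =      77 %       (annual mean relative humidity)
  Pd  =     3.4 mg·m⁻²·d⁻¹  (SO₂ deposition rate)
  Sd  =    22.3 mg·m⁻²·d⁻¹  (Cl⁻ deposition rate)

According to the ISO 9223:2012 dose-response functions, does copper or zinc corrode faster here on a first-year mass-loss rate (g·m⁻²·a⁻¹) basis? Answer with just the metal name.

copper: T>10 °C ⇒ hinge -0.080·(21.3−10) = -0.9040
  SO₂ term: 0.0053·3.4^0.26·exp(0.059·77-0.9040) = 0.2772
  Cl⁻ term: 0.01025·22.3^0.27·exp(0.036·77+0.049·21.3) = 1.076
  r_corr = 0.2772 + 1.076 = 1.353 μm/a
  mass loss = 1.353 μm/a × 8.96 g/cm³ = 12.13 g·m⁻²·a⁻¹
zinc: T>10 °C ⇒ hinge -0.071·(21.3−10) = -0.8023
  Pd branch = 0.0129·Pd^0.44·e^(0.046·RH+f) = 0.3422 μm/a
  Cl⁻ term: 0.0175·22.3^0.57·exp(0.008·77+0.085·21.3) = 1.162
  r_corr = 0.3422 + 1.162 = 1.505 μm/a
  mass loss = 1.505 μm/a × 7.14 g/cm³ = 10.74 g·m⁻²·a⁻¹
Ordering by g·m⁻²·a⁻¹: copper (12.1) > zinc (10.7)

copper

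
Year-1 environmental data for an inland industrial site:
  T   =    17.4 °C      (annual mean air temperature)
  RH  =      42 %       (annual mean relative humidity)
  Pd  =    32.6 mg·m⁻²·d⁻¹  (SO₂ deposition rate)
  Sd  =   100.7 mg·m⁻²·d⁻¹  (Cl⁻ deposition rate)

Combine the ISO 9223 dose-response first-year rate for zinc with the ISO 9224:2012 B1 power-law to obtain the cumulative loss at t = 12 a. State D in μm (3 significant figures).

D(12) = 13.1 μm

zinc: temperature factor f = -0.071·(7.4) = -0.5254
  Pd branch = 0.0129·Pd^0.44·e^(0.046·RH+f) = 0.2439 μm/a
  Sd branch = 0.0175·Sd^0.57·e^(0.008·RH+0.085·T) = 1.489 μm/a
  sum: 0.2439 + 1.489 → r_corr = 1.733 μm/a
Power-law: D(12) = r_corr · 12^0.813
  D(12) = 1.733 × 12^0.813 = 1.733 × 7.54 = 13.07 μm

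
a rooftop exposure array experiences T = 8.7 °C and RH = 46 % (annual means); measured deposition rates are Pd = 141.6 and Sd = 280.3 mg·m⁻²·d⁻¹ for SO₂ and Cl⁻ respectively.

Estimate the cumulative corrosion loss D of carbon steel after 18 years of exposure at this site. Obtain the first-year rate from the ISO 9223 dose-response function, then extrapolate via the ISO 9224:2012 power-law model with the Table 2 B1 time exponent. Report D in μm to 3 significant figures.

D(18) = 316 μm

carbon steel: T≤10 °C ⇒ hinge +0.150·(8.7−10) = -0.1950
  sulphur-dioxide contribution → 48.02 μm/a
  chloride contribution → 21.7 μm/a
  ⇒ r_corr(carbon steel) = 69.72 μm/a
ISO 9224: D(t) = r_corr · t^b with b = 0.523 (carbon steel, B1)
  D(18) = 69.72 × 18^0.523 = 69.72 × 4.534 = 316.1 μm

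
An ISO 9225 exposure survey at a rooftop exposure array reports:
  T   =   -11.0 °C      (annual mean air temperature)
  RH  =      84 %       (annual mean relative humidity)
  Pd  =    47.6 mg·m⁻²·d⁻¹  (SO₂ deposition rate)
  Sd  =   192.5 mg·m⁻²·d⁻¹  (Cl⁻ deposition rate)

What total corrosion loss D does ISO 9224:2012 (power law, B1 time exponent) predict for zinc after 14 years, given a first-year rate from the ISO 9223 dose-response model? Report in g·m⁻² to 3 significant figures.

zinc: T≤10 °C ⇒ hinge +0.038·(-11.0−10) = -0.7980
  sulphur-dioxide contribution → 1.515 μm/a
  chloride contribution → 0.2697 μm/a
  total first-year rate 1.784 μm/a
Long-term exponent b (ISO 9224 Table 2, B1) = 0.813
  D(14) = 1.784 × 14^0.813 = 1.784 × 8.547 = 15.25 μm
  Mass loss = 15.25 μm × 7.14 g/cm³ = 108.9 g·m⁻²

D(14) = 109 g·m⁻²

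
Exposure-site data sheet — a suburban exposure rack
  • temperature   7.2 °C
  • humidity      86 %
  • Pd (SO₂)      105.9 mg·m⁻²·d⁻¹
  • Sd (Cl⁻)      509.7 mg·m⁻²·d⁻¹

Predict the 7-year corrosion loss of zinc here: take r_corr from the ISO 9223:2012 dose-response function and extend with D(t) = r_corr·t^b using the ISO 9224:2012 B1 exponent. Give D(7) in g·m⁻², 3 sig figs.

zinc: T≤10 °C ⇒ hinge +0.038·(7.2−10) = -0.1064
  Pd branch = 0.0129·Pd^0.44·e^(0.046·RH+f) = 4.714 μm/a
  Sd branch = 0.0175·Sd^0.57·e^(0.008·RH+0.085·T) = 2.243 μm/a
  sum: 4.714 + 2.243 → r_corr = 6.957 μm/a
Power-law: D(7) = r_corr · 7^0.813
  D(7) = 6.957 × 7^0.813 = 6.957 × 4.865 = 33.84 μm
  Mass loss = 33.84 μm × 7.14 g/cm³ = 241.6 g·m⁻²

D(7) = 242 g·m⁻²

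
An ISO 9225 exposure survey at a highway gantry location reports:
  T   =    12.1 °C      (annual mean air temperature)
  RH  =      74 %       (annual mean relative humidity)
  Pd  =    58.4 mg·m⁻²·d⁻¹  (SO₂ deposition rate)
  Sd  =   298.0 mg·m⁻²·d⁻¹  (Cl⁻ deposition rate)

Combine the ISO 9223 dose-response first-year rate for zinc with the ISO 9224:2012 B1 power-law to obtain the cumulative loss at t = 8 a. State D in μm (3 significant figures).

zinc: f(T) = -0.071·(T−10) [T>10 °C] = -0.1491
  sulphur-dioxide contribution → 2.002 μm/a
  chloride contribution → 2.276 μm/a
  ⇒ r_corr(zinc) = 4.277 μm/a
Long-term exponent b (ISO 9224 Table 2, B1) = 0.813
  D(8) = 4.277 × 8^0.813 = 4.277 × 5.423 = 23.19 μm

D(8) = 23.2 μm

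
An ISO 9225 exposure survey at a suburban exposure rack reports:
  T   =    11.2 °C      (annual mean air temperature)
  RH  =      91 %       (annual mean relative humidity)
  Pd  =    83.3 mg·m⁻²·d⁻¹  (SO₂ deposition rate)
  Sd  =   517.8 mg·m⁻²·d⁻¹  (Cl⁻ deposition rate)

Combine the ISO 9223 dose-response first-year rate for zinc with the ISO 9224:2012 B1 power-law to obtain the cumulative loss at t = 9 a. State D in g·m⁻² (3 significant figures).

zinc: f(T) = -0.071·(T−10) [T>10 °C] = -0.0852
  SO₂ term: 0.0129·83.3^0.44·exp(0.046·91-0.0852) = 5.453
  Cl⁻ term: 0.0175·517.8^0.57·exp(0.008·91+0.085·11.2) = 3.309
  r_corr = 5.453 + 3.309 = 8.762 μm/a
ISO 9224: D(t) = r_corr · t^b with b = 0.813 (zinc, B1)
  D(9) = 8.762 × 9^0.813 = 8.762 × 5.968 = 52.29 μm
  Mass loss = 52.29 μm × 7.14 g/cm³ = 373.3 g·m⁻²

D(9) = 373 g·m⁻²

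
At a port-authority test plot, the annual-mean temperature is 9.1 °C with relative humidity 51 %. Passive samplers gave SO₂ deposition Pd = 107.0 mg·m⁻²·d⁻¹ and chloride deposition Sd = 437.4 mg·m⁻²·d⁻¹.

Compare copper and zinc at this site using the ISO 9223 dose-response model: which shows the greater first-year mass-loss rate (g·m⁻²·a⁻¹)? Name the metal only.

zinc

copper: temperature factor f = +0.126·(-0.9) = -0.1134
  Pd branch = 0.0053·Pd^0.26·e^(0.059·RH+f) = 0.3232 μm/a
  Sd branch = 0.01025·Sd^0.27·e^(0.036·RH+0.049·T) = 0.5185 μm/a
  r_corr = 0.3232 + 0.5185 = 0.8417 μm/a
  mass loss = 0.8417 μm/a × 8.96 g/cm³ = 7.542 g·m⁻²·a⁻¹
zinc: temperature factor f = +0.038·(-0.9) = -0.0342
  Pd branch = 0.0129·Pd^0.44·e^(0.046·RH+f) = 1.017 μm/a
  Sd branch = 0.0175·Sd^0.57·e^(0.008·RH+0.085·T) = 1.826 μm/a
  r_corr = 1.017 + 1.826 = 2.843 μm/a
  mass loss = 2.843 μm/a × 7.14 g/cm³ = 20.3 g·m⁻²·a⁻¹
Ordering by g·m⁻²·a⁻¹: zinc (20.3) > copper (7.54)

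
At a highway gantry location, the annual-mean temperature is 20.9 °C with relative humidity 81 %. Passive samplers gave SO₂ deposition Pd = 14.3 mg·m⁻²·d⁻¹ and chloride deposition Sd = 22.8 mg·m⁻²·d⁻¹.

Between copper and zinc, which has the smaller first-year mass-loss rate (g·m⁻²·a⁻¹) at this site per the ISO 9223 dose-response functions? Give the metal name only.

copper: f(T) = -0.080·(T−10) [T>10 °C] = -0.8720
  Pd branch = 0.0053·Pd^0.26·e^(0.059·RH+f) = 0.5266 μm/a
  Sd branch = 0.01025·Sd^0.27·e^(0.036·RH+0.049·T) = 1.226 μm/a
  r_corr = 0.5266 + 1.226 = 1.753 μm/a
  mass loss = 1.753 μm/a × 8.96 g/cm³ = 15.7 g·m⁻²·a⁻¹
zinc: temperature factor f = -0.071·(10.9) = -0.7739
  SO₂ term: 0.0129·14.3^0.44·exp(0.046·81-0.7739) = 0.7962
  Cl⁻ term: 0.0175·22.8^0.57·exp(0.008·81+0.085·20.9) = 1.175
  r_corr = 0.7962 + 1.175 = 1.971 μm/a
  mass loss = 1.971 μm/a × 7.14 g/cm³ = 14.07 g·m⁻²·a⁻¹
Ordering by g·m⁻²·a⁻¹: copper (15.7) > zinc (14.1)

zinc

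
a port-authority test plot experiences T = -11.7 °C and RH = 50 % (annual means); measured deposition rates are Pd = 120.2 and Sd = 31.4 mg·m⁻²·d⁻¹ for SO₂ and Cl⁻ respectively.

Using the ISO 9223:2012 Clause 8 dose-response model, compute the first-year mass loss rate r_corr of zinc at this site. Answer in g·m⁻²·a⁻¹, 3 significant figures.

r_corr = 3.80 g·m⁻²·a⁻¹

zinc: temperature factor f = +0.038·(-21.7) = -0.8246
  sulphur-dioxide contribution → 0.464 μm/a
  chloride contribution → 0.06888 μm/a
  total first-year rate 0.5329 μm/a
Convert to mass loss: 0.5329 μm/a × 7.14 g/cm³ = 3.805 g·m⁻²·a⁻¹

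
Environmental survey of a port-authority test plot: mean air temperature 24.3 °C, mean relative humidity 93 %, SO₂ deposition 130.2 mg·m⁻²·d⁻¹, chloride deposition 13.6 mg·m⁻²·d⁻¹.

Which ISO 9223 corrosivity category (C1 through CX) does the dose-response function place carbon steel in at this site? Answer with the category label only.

C5

carbon steel: f(T) = -0.054·(T−10) [T>10 °C] = -0.7722
  sulphur-dioxide contribution → 66.07 μm/a
  chloride contribution → 29.27 μm/a
  ⇒ r_corr(carbon steel) = 95.34 μm/a
95.3 μm/a falls in (80, 200] for carbon steel → category C5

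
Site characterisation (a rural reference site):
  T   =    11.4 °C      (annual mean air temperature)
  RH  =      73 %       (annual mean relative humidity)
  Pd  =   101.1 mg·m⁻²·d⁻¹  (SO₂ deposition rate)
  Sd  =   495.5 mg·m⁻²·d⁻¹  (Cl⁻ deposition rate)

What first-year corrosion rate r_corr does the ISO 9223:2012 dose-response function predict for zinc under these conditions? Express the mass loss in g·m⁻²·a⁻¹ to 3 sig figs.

zinc: T>10 °C ⇒ hinge -0.071·(11.4−10) = -0.0994
  sulphur-dioxide contribution → 2.558 μm/a
  chloride contribution → 2.842 μm/a
  ⇒ r_corr(zinc) = 5.4 μm/a
Convert to mass loss: 5.4 μm/a × 7.14 g/cm³ = 38.56 g·m⁻²·a⁻¹

r_corr = 38.6 g·m⁻²·a⁻¹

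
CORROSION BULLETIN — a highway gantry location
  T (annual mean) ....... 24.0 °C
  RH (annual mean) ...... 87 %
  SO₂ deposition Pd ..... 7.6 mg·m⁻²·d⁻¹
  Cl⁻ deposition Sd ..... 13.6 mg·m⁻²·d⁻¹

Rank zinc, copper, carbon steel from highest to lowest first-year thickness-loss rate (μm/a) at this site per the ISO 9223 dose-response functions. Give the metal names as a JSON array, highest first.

["carbon steel", "copper", "zinc"]

zinc: temperature factor f = -0.071·(14.0) = -0.9940
  SO₂ term: 0.0129·7.6^0.44·exp(0.046·87-0.9940) = 0.6375
  Cl⁻ term: 0.0175·13.6^0.57·exp(0.008·87+0.085·24.0) = 1.195
  sum: 0.6375 + 1.195 → r_corr = 1.833 μm/a
copper: f(T) = -0.080·(T−10) [T>10 °C] = -1.1200
  SO₂ term: 0.0053·7.6^0.26·exp(0.059·87-1.1200) = 0.4967
  Sd branch = 0.01025·Sd^0.27·e^(0.036·RH+0.049·T) = 1.541 μm/a
  sum: 0.4967 + 1.541 → r_corr = 2.037 μm/a
carbon steel: f(T) = -0.054·(T−10) [T>10 °C] = -0.7560
  SO₂ term: 1.77·7.6^0.52·exp(0.02·87-0.7560) = 13.59
  Sd branch = 0.102·Sd^0.62·e^(0.033·RH+0.04·T) = 23.72 μm/a
  r_corr = 13.59 + 23.72 = 37.32 μm/a
Ordering by μm/a: carbon steel (37.3) > copper (2.04) > zinc (1.83)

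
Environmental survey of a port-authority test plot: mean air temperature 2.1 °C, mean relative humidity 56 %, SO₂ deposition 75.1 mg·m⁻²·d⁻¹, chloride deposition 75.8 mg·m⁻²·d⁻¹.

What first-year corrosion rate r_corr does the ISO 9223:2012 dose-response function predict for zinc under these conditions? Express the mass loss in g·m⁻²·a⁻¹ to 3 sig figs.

r_corr = 8.75 g·m⁻²·a⁻¹

zinc: f(T) = +0.038·(T−10) [T≤10 °C] = -0.3002
  SO₂ term: 0.0129·75.1^0.44·exp(0.046·56-0.3002) = 0.8399
  Sd branch = 0.0175·Sd^0.57·e^(0.008·RH+0.085·T) = 0.386 μm/a
  r_corr = 0.8399 + 0.386 = 1.226 μm/a
Convert to mass loss: 1.226 μm/a × 7.14 g/cm³ = 8.753 g·m⁻²·a⁻¹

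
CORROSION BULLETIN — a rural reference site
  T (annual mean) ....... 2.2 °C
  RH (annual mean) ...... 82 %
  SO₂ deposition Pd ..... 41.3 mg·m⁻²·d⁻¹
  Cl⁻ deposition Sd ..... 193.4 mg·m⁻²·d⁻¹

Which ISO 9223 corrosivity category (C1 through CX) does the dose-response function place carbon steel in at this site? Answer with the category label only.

carbon steel: f(T) = +0.150·(T−10) [T≤10 °C] = -1.1700
  Pd branch = 1.77·Pd^0.52·e^(0.02·RH+f) = 19.61 μm/a
  Sd branch = 0.102·Sd^0.62·e^(0.033·RH+0.04·T) = 43.61 μm/a
  r_corr = 19.61 + 43.61 = 63.22 μm/a
Category bounds: 50…80 μm/a bracket r_corr ⇒ C4

C4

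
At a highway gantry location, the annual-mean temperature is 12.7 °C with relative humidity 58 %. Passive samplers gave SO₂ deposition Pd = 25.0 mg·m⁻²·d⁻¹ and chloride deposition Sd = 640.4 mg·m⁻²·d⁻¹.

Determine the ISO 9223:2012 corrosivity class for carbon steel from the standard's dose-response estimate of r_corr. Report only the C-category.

carbon steel: f(T) = -0.054·(T−10) [T>10 °C] = -0.1458
  SO₂ term: 1.77·25.0^0.52·exp(0.02·58-0.1458) = 26.02
  Cl⁻ term: 0.102·640.4^0.62·exp(0.033·58+0.04·12.7) = 63.16
  r_corr = 26.02 + 63.16 = 89.19 μm/a
Category bounds: 80…200 μm/a bracket r_corr ⇒ C5

C5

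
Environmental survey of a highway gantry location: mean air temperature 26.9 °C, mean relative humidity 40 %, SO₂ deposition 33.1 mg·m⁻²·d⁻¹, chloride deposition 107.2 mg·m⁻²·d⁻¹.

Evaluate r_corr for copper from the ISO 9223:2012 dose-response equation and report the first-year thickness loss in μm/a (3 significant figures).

r_corr = 0.607 μm/a

copper: temperature factor f = -0.080·(16.9) = -1.3520
  sulphur-dioxide contribution → 0.03607 μm/a
  chloride contribution → 0.5711 μm/a
  ⇒ r_corr(copper) = 0.6072 μm/a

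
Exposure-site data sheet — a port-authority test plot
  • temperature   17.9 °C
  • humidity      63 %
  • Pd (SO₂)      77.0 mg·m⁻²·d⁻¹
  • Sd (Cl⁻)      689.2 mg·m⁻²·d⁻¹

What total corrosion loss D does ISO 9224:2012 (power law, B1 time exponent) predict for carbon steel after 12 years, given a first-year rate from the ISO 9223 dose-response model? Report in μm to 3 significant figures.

D(12) = 495 μm

carbon steel: temperature factor f = -0.054·(7.9) = -0.4266
  Pd branch = 1.77·Pd^0.52·e^(0.02·RH+f) = 38.98 μm/a
  Cl⁻ term: 0.102·689.2^0.62·exp(0.033·63+0.04·17.9) = 95.99
  r_corr = 38.98 + 95.99 = 135 μm/a
Long-term exponent b (ISO 9224 Table 2, B1) = 0.523
  D(12) = 135 × 12^0.523 = 135 × 3.668 = 495.1 μm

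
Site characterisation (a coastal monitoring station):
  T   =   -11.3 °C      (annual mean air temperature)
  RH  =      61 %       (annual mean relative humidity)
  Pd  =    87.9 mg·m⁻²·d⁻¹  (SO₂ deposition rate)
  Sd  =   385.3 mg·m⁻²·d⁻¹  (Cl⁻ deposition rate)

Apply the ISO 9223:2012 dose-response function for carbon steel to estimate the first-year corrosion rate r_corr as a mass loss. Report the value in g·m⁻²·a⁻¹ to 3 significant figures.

carbon steel: temperature factor f = +0.150·(-21.3) = -3.1950
  Pd branch = 1.77·Pd^0.52·e^(0.02·RH+f) = 2.518 μm/a
  Cl⁻ term: 0.102·385.3^0.62·exp(0.033·61+0.04·-11.3) = 19.49
  r_corr = 2.518 + 19.49 = 22 μm/a
Convert to mass loss: 22 μm/a × 7.85 g/cm³ = 172.7 g·m⁻²·a⁻¹

r_corr = 173 g·m⁻²·a⁻¹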